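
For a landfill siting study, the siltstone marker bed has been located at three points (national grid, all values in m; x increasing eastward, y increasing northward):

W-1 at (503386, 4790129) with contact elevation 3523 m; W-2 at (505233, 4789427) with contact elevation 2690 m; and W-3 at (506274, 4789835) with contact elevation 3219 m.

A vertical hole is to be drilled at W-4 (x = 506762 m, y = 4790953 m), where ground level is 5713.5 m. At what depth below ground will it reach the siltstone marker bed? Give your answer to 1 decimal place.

Two edge vectors: W-1→W-2 = (1847, -702, -833), W-1→W-3 = (2888, -294, -304).
Normal n = (W-1→W-2) × (W-1→W-3) = (-31494, -1844216, 1484358).
So ∂z/∂x = −n_x/n_z = 0.021217254 and ∂z/∂y = −n_y/n_z = 1.242433429.
Intercept c from W-1: 3523 − 10680.47 − 5951416.40 = −5958573.87.
At (506762, 4790953): z_contact = 10752.10 + 5952440.16 − 5958573.87 = 4618.39 m.
Depth below ground = 5713.5 − 4618.39 = 1095.1 m.

1095.1 m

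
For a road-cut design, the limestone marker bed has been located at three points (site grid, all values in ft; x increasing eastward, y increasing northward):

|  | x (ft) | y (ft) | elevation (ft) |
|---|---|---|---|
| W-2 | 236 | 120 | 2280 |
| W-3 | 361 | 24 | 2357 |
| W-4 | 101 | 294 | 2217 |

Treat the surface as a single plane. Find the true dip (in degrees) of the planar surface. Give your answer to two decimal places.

41.48°

Let the plane be z = a·x + b·y + c.
W-3−W-2: 125a − 96b = 77;  W-4−W-2: −135a + 174b = −63.
Solving gives a = 0.83618, b = 0.28669.
Gradient magnitude |∇z| = √(a² + b²) = √(0.69919 + 0.08219) = 0.88396.
True dip = arctan(0.88396) = 41.48°, dipping toward WSW (azimuth ≈ 251°).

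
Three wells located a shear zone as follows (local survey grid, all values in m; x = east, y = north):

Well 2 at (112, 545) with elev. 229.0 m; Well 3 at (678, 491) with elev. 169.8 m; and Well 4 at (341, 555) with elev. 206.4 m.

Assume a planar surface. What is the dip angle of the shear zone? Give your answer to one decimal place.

Let the plane be z = a·x + b·y + c.
Well 3−Well 2: 566a − 54b = −59.2;  Well 4−Well 2: 229a + 10b = −22.6.
Solving gives a = −0.10054, b = 0.04245.
Gradient magnitude |∇z| = √(a² + b²) = √(0.01011 + 0.00180) = 0.10914.
True dip = arctan(0.10914) = 6.2°, dipping toward ESE (azimuth ≈ 113°).

6.2°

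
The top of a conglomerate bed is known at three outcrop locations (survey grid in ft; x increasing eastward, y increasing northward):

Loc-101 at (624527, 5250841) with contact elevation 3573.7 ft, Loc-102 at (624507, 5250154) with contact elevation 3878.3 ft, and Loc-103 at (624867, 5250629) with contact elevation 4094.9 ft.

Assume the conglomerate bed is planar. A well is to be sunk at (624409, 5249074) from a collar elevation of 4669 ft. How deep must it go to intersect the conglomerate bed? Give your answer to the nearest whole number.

394 ft

Two edge vectors: Loc-101→Loc-102 = (-20, -687, 304.6), Loc-101→Loc-103 = (340, -212, 521.2).
Normal n = (Loc-101→Loc-102) × (Loc-101→Loc-103) = (-293489.2, 113988, 237820).
So ∂z/∂x = −n_x/n_z = 1.23408124 and ∂z/∂y = −n_y/n_z = −0.47930368.
Intercept c from Loc-101: 3573.7 − 770717.05 + 2516747.39 = 1749604.04.
At (624409, 5249074): z_contact = 770571.4 − 2515900.5 + 1749604.04 = 4275.0 ft.
Depth below ground = 4669 − 4275.0 = 394 ft.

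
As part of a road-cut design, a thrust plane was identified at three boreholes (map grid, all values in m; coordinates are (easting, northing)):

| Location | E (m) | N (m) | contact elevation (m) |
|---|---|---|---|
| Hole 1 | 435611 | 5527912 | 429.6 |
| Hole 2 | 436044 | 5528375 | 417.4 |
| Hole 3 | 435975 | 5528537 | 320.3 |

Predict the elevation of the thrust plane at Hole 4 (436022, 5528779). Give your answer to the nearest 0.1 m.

238.4 m

Two edge vectors: Hole 1→Hole 2 = (433, 463, -12.2), Hole 1→Hole 3 = (364, 625, -109.3).
Normal n = (Hole 1→Hole 2) × (Hole 1→Hole 3) = (-42980.9, 42886.1, 102093).
So ∂z/∂E = −n_x/n_z = 0.420997522 and ∂z/∂N = −n_y/n_z = −0.420068957.
Intercept c from Hole 1: 429.6 − 183391.15 + 2322104.23 = 2139142.68.
At (436022, 5528779): z = 183564.2 − 2322468.4 + 2139142.68 = 238.4 m.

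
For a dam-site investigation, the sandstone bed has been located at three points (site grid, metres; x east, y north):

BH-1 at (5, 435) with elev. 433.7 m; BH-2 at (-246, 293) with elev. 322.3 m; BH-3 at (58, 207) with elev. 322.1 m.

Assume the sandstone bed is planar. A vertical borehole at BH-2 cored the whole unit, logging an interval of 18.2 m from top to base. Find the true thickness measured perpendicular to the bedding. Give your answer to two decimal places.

15.99 m

Let the plane be z = a·x + b·y + c.
BH-2−BH-1: −251a − 142b = −111.4;  BH-3−BH-1: 53a − 228b = −111.6.
Solving gives a = 0.14751, b = 0.52376.
|∇z| = √(a²+b²) = 0.54414, so dip δ = arctan(0.54414) = 28.55°.
True thickness = vertical thickness × cos δ = 18.2 × cos 28.55° = 15.99 m.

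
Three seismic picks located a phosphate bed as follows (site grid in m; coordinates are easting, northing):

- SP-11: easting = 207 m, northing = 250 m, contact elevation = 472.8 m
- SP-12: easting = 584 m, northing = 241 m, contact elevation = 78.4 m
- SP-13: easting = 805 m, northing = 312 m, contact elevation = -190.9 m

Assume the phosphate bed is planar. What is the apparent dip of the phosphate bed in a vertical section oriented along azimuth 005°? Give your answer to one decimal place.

30.5°

Two edge vectors: SP-11→SP-12 = (377, -9, -394.4), SP-11→SP-13 = (598, 62, -663.7).
Normal n = (SP-11→SP-12) × (SP-11→SP-13) = (30426.1, 14363.7, 28756).
So ∂z/∂easting = −n_x/n_z = −1.05808 and ∂z/∂northing = −n_y/n_z = −0.49950.
Unit vector along 005° is (sin 5°, cos 5°) = (0.0872, 0.9962).
Slope in that direction = a·(0.0872) + b·(0.9962) = −0.58982.
Apparent dip = arctan|0.58982| = 30.5° (true dip is 49.5°, so apparent ≤ true as expected).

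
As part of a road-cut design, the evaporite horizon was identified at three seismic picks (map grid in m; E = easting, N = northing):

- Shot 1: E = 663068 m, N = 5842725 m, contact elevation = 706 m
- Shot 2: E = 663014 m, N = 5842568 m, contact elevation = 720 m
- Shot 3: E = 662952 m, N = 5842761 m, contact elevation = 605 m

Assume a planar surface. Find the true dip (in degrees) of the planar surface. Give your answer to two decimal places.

39.99°

Let the plane be z = a·E + b·N + c.
Shot 2−Shot 1: −54a − 157b = 14;  Shot 3−Shot 1: −116a + 36b = −101.
Solving gives a = 0.76171, b = −0.35116.
Gradient magnitude |∇z| = √(a² + b²) = √(0.58020 + 0.12331) = 0.83876.
True dip = arctan(0.83876) = 39.99°, dipping toward WNW (azimuth ≈ 295°).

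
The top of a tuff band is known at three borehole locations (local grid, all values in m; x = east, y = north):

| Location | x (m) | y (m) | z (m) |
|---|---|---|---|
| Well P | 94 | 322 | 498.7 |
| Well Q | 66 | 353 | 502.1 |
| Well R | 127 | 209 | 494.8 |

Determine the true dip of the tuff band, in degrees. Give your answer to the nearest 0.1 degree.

7.0°

Two edge vectors: Well P→Well Q = (-28, 31, 3.4), Well P→Well R = (33, -113, -3.9).
Normal n = (Well P→Well Q) × (Well P→Well R) = (263.3, 3, 2141).
So ∂z/∂x = −n_x/n_z = −0.12298 and ∂z/∂y = −n_y/n_z = −0.00140.
Gradient magnitude |∇z| = √(a² + b²) = √(0.01512 + 0.00000) = 0.12299.
True dip = arctan(0.12299) = 7.0°, dipping toward E (azimuth ≈ 089°).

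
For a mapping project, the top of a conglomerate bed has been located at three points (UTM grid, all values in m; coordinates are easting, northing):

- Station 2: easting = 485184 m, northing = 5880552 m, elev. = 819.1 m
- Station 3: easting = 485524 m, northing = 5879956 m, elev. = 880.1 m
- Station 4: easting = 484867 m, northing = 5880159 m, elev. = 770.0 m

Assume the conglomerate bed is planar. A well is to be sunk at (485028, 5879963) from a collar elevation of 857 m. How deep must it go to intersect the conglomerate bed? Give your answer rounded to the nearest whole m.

59 m

Two edge vectors: Station 2→Station 3 = (340, -596, 61), Station 2→Station 4 = (-317, -393, -49.1).
Normal n = (Station 2→Station 3) × (Station 2→Station 4) = (53236.6, -2643, -322552).
So ∂z/∂easting = −n_x/n_z = 0.16504812 and ∂z/∂northing = −n_y/n_z = −0.00819403.
Intercept c from Station 2: 819.1 − 80078.71 + 48185.41 = −31074.20.
At (485028, 5879963): z_contact = 80053.0 − 48180.6 − 31074.20 = 798.2 m.
Depth below ground = 857 − 798.2 = 59 m.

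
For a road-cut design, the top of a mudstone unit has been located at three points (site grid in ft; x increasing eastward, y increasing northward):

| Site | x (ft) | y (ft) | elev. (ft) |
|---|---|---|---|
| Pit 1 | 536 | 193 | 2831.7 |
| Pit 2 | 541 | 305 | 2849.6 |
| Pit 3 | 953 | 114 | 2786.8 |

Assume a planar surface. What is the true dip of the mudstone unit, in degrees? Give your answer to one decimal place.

Two edge vectors: Pit 1→Pit 2 = (5, 112, 17.9), Pit 1→Pit 3 = (417, -79, -44.9).
Normal n = (Pit 1→Pit 2) × (Pit 1→Pit 3) = (-3614.7, 7688.8, -47099).
So ∂z/∂x = −n_x/n_z = −0.07675 and ∂z/∂y = −n_y/n_z = 0.16325.
Gradient magnitude |∇z| = √(a² + b²) = √(0.00589 + 0.02665) = 0.18039.
True dip = arctan(0.18039) = 10.2°, dipping toward SSE (azimuth ≈ 155°).

10.2°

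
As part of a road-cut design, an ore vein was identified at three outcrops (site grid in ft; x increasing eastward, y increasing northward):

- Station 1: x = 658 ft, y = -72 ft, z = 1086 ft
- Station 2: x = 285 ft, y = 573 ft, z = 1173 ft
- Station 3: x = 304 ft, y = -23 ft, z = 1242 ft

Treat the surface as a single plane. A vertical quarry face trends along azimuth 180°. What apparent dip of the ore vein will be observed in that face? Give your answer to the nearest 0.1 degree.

Two edge vectors: Station 1→Station 2 = (-373, 645, 87), Station 1→Station 3 = (-354, 49, 156).
Normal n = (Station 1→Station 2) × (Station 1→Station 3) = (96357, 27390, 210053).
So ∂z/∂x = −n_x/n_z = −0.45873 and ∂z/∂y = −n_y/n_z = −0.13040.
Unit vector along 180° is (sin 180°, cos 180°) = (0.0000, -1.0000).
Slope in that direction = a·(0.0000) + b·(-1.0000) = 0.13040.
Apparent dip = arctan|0.13040| = 7.4° (true dip is 25.5°, so apparent ≤ true as expected).

7.4°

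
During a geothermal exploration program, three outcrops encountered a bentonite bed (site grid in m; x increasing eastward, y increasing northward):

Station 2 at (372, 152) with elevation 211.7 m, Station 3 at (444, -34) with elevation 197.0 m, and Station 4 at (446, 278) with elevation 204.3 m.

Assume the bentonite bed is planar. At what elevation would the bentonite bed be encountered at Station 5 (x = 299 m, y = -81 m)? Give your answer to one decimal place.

216.4 m

Let the plane be z = a·x + b·y + c.
Station 3−Station 2: 72a − 186b = −14.7;  Station 4−Station 2: 74a + 126b = −7.4.
Solving gives a = −0.14138, b = 0.02430.
Then c = 211.7 − a·372 − b·152 = 260.60.
At (299, -81): z = −42.3 − 2.0 + 260.60 = 216.4 m.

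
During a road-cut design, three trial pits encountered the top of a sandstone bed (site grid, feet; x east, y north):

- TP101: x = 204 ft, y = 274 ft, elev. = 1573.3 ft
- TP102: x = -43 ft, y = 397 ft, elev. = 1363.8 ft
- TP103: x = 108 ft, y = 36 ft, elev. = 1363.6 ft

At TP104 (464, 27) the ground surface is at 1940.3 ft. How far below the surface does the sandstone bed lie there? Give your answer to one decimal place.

199.2 ft

Let the plane be z = a·x + b·y + c.
TP102−TP101: −247a + 123b = −209.5;  TP103−TP101: −96a − 238b = −209.7.
Solving gives a = 1.07168, b = 0.44882.
Then c = 1573.3 − a·204 − b·274 = 1231.70.
At (464, 27): z_contact = 497.26 + 12.12 + 1231.70 = 1741.08 ft.
Depth below ground = 1940.3 − 1741.08 = 199.2 ft.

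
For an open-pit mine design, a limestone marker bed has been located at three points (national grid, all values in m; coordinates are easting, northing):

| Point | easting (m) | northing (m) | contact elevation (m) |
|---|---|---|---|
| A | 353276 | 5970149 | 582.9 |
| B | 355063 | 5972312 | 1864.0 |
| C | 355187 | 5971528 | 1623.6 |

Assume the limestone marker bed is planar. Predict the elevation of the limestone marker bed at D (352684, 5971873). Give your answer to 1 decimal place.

1018.9 m

Let the plane be z = a·easting + b·northing + c.
B−A: 1787a + 2163b = 1281.1;  C−A: 1911a + 1379b = 1040.7.
Solving gives a = 0.290193743, b = 0.352530643.
Then c = 582.9 − a·353276 − b·5970149 = −2206596.05.
At (352684, 5971873): z = 102346.7 + 2105268.2 − 2206596.05 = 1018.9 m.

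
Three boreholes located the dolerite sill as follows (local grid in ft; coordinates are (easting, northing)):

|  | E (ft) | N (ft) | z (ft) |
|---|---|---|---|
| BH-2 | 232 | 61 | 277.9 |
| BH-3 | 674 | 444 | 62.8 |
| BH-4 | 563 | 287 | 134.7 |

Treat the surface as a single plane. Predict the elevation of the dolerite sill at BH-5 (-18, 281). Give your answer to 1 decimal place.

Two edge vectors: BH-2→BH-3 = (442, 383, -215.1), BH-2→BH-4 = (331, 226, -143.2).
Normal n = (BH-2→BH-3) × (BH-2→BH-4) = (-6233, -7903.7, -26881).
So ∂z/∂E = −n_x/n_z = −0.23187 and ∂z/∂N = −n_y/n_z = −0.29403.
Intercept c from BH-2: 277.9 + 53.79 + 17.94 = 349.63.
At (-18, 281): z = 4.2 − 82.6 + 349.63 = 271.2 ft.

271.2 ft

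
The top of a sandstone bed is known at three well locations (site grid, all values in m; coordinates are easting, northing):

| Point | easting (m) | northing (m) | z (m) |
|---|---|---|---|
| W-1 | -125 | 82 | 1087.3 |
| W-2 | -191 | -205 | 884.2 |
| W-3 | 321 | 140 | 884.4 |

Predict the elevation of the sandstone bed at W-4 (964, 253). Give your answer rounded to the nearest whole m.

616 m

Let the plane be z = a·easting + b·northing + c.
W-2−W-1: −66a − 287b = −203.1;  W-3−W-1: 446a + 58b = −202.9.
Solving gives a = −0.56382, b = 0.83733.
Then c = 1087.3 − a·-125 − b·82 = 948.16.
At (964, 253): z = −543.5 + 211.8 + 948.16 = 616.5 m.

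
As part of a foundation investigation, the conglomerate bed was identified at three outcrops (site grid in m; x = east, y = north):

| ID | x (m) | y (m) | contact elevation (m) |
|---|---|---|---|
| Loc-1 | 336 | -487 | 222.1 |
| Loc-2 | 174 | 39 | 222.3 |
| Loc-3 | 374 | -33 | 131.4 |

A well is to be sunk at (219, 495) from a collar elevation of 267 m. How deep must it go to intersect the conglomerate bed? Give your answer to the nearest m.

139 m

Let the plane be z = a·x + b·y + c.
Loc-2−Loc-1: −162a + 526b = 0.2;  Loc-3−Loc-1: 38a + 454b = −90.7.
Solving gives a = −0.51102, b = −0.15701.
Then c = 222.1 − a·336 − b·-487 = 317.34.
At (219, 495): z_contact = −111.9 − 77.7 + 317.34 = 127.7 m.
Depth below ground = 267 − 127.7 = 139 m.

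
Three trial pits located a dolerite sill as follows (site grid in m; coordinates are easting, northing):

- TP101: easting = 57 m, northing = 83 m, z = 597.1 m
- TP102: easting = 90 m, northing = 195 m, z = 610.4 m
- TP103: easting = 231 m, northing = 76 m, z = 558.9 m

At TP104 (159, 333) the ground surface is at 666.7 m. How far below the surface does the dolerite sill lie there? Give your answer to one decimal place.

45.9 m

Two edge vectors: TP101→TP102 = (33, 112, 13.3), TP101→TP103 = (174, -7, -38.2).
Normal n = (TP101→TP102) × (TP101→TP103) = (-4185.3, 3574.8, -19719).
So ∂z/∂easting = −n_x/n_z = −0.21225 and ∂z/∂northing = −n_y/n_z = 0.18129.
Intercept c from TP101: 597.1 + 12.10 − 15.05 = 594.15.
At (159, 333): z_contact = −33.75 + 60.37 + 594.15 = 620.77 m.
Depth below ground = 666.7 − 620.77 = 45.9 m.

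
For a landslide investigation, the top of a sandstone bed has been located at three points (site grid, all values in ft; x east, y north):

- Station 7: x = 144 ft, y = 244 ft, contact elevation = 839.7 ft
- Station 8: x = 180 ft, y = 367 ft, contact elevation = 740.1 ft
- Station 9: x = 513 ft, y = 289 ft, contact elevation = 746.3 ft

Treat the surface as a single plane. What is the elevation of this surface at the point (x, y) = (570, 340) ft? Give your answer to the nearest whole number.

Let the plane be z = a·x + b·y + c.
Station 8−Station 7: 36a + 123b = −99.6;  Station 9−Station 7: 369a + 45b = −93.4.
Solving gives a = −0.16008, b = −0.76290.
Then c = 839.7 − a·144 − b·244 = 1048.90.
At (570, 340): z = −91.2 − 259.4 + 1048.90 = 698.3 ft.

698 ft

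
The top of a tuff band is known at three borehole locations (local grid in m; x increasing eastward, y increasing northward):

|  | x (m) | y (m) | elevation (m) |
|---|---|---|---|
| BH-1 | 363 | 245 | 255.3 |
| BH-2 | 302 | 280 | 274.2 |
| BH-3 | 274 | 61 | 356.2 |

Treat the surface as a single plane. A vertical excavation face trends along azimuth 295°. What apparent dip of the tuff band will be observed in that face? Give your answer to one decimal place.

Let the plane be z = a·x + b·y + c.
BH-2−BH-1: −61a + 35b = 18.9;  BH-3−BH-1: −89a − 184b = 100.9.
Solving gives a = −0.48881, b = −0.31193.
Unit vector along 295° is (sin 295°, cos 295°) = (-0.9063, 0.4226).
Slope in that direction = a·(-0.9063) + b·(0.4226) = 0.31119.
Apparent dip = arctan|0.31119| = 17.3° (true dip is 30.1°, so apparent ≤ true as expected).

17.3°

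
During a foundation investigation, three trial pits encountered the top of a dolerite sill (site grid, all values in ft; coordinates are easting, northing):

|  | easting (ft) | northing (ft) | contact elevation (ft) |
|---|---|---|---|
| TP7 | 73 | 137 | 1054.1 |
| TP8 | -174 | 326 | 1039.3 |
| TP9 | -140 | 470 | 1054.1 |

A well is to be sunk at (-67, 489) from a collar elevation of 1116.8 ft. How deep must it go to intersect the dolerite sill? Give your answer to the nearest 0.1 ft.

Two edge vectors: TP7→TP8 = (-247, 189, -14.8), TP7→TP9 = (-213, 333, 0).
Normal n = (TP7→TP8) × (TP7→TP9) = (4928.4, 3152.4, -41994).
So ∂z/∂easting = −n_x/n_z = 0.11736 and ∂z/∂northing = −n_y/n_z = 0.07507.
Intercept c from TP7: 1054.1 − 8.57 − 10.28 = 1035.25.
At (-67, 489): z_contact = −7.86 + 36.71 + 1035.25 = 1064.09 ft.
Depth below ground = 1116.8 − 1064.09 = 52.7 ft.

52.7 ft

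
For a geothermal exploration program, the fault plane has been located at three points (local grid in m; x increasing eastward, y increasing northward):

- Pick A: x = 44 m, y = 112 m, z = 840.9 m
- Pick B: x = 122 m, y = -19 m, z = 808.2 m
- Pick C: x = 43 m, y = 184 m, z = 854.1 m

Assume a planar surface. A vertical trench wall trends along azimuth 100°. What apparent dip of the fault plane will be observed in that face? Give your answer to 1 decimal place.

8.2°

Let the plane be z = a·x + b·y + c.
Pick B−Pick A: 78a − 131b = −32.7;  Pick C−Pick A: −1a + 72b = 13.2.
Solving gives a = −0.11398, b = 0.18175.
Unit vector along 100° is (sin 100°, cos 100°) = (0.9848, -0.1736).
Slope in that direction = a·(0.9848) + b·(-0.1736) = −0.14381.
Apparent dip = arctan|0.14381| = 8.2° (true dip is 12.1°, so apparent ≤ true as expected).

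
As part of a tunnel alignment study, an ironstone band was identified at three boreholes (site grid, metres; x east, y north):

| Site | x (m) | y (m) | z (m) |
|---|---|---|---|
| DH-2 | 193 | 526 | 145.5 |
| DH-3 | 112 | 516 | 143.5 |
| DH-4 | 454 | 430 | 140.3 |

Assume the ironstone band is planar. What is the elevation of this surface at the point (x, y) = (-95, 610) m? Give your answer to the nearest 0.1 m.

149.2 m

Let the plane be z = a·x + b·y + c.
DH-3−DH-2: −81a − 10b = −2;  DH-4−DH-2: 261a − 96b = −5.2.
Solving gives a = 0.01348, b = 0.09081.
Then c = 145.5 − a·193 − b·526 = 95.13.
At (-95, 610): z = −1.3 + 55.4 + 95.13 = 149.2 m.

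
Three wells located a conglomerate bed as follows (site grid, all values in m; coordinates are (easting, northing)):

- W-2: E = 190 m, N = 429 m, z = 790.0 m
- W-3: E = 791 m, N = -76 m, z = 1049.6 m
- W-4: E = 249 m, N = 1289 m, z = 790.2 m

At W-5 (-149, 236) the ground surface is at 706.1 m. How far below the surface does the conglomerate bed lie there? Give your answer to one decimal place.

Two edge vectors: W-2→W-3 = (601, -505, 259.6), W-2→W-4 = (59, 860, 0.2).
Normal n = (W-2→W-3) × (W-2→W-4) = (-223357, 15196.2, 546655).
So ∂z/∂E = −n_x/n_z = 0.408589 and ∂z/∂N = −n_y/n_z = −0.027799.
Intercept c from W-2: 790 − 77.63 + 11.93 = 724.29.
At (-149, 236): z_contact = −60.88 − 6.56 + 724.29 = 656.85 m.
Depth below ground = 706.1 − 656.85 = 49.2 m.

49.2 m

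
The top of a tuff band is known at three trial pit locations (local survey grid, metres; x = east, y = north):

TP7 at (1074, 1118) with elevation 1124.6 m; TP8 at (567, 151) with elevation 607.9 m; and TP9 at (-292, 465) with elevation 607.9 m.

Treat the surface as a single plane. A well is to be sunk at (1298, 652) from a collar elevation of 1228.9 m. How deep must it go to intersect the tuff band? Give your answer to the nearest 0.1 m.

276.5 m

Two edge vectors: TP7→TP8 = (-507, -967, -516.7), TP7→TP9 = (-1366, -653, -516.7).
Normal n = (TP7→TP8) × (TP7→TP9) = (162243.8, 443845.3, -989851).
So ∂z/∂x = −n_x/n_z = 0.163907 and ∂z/∂y = −n_y/n_z = 0.448396.
Intercept c from TP7: 1124.6 − 176.04 − 501.31 = 447.26.
At (1298, 652): z_contact = 212.75 + 292.35 + 447.26 = 952.36 m.
Depth below ground = 1228.9 − 952.36 = 276.5 m.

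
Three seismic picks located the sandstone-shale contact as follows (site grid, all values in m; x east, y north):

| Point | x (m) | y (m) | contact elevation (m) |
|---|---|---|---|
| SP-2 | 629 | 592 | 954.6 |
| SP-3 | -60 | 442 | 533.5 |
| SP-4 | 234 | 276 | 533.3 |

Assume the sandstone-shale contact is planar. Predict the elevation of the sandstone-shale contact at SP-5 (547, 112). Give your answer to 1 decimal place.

Two edge vectors: SP-2→SP-3 = (-689, -150, -421.1), SP-2→SP-4 = (-395, -316, -421.3).
Normal n = (SP-2→SP-3) × (SP-2→SP-4) = (-69872.6, -123941.2, 158474).
So ∂z/∂x = −n_x/n_z = 0.44091 and ∂z/∂y = −n_y/n_z = 0.78209.
Intercept c from SP-2: 954.6 − 277.33 − 463.00 = 214.27.
At (547, 112): z = 241.2 + 87.6 + 214.27 = 543.0 m.

543.0 m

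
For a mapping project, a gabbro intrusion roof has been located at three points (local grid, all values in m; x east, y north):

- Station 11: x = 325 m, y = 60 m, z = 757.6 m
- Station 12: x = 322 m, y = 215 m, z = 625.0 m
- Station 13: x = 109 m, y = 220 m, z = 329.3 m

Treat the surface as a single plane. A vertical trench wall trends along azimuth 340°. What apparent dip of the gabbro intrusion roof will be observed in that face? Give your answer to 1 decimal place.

Let the plane be z = a·x + b·y + c.
Station 12−Station 11: −3a + 155b = −132.6;  Station 13−Station 11: −216a + 160b = −428.3.
Solving gives a = 1.36880, b = −0.82899.
Unit vector along 340° is (sin 340°, cos 340°) = (-0.3420, 0.9397).
Slope in that direction = a·(-0.3420) + b·(0.9397) = −1.24715.
Apparent dip = arctan|1.24715| = 51.3° (true dip is 58.0°, so apparent ≤ true as expected).

51.3°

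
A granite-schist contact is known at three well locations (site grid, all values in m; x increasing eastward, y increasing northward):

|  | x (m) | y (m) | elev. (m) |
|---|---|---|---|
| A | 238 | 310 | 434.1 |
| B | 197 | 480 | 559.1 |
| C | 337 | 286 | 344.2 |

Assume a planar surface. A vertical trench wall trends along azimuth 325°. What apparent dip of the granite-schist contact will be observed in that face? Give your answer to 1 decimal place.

Let the plane be z = a·x + b·y + c.
B−A: −41a + 170b = 125;  C−A: 99a − 24b = −89.9.
Solving gives a = −0.77515, b = 0.54835.
Unit vector along 325° is (sin 325°, cos 325°) = (-0.5736, 0.8192).
Slope in that direction = a·(-0.5736) + b·(0.8192) = 0.89379.
Apparent dip = arctan|0.89379| = 41.8° (true dip is 43.5°, so apparent ≤ true as expected).

41.8°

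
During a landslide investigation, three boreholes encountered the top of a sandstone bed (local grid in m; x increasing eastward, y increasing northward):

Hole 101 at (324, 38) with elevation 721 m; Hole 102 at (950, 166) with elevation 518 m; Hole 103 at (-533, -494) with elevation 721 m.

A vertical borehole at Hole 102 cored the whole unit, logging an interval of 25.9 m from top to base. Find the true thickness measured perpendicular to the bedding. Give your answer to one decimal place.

Let the plane be z = a·x + b·y + c.
Hole 102−Hole 101: 626a + 128b = −203;  Hole 103−Hole 101: −857a − 532b = 0.
Solving gives a = −0.48356, b = 0.77897.
|∇z| = √(a²+b²) = 0.91685, so dip δ = arctan(0.91685) = 42.52°.
True thickness = vertical thickness × cos δ = 25.9 × cos 42.52° = 19.1 m.

19.1 m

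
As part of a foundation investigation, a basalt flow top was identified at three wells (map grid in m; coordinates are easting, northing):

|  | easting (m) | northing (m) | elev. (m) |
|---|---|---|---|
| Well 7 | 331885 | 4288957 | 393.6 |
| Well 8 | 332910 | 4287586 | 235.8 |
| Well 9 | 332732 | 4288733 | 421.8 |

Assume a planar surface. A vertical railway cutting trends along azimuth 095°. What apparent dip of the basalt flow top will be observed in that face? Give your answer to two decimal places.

Two edge vectors: Well 7→Well 8 = (1025, -1371, -157.8), Well 7→Well 9 = (847, -224, 28.2).
Normal n = (Well 7→Well 8) × (Well 7→Well 9) = (-74009.4, -162561.6, 931637).
So ∂z/∂easting = −n_x/n_z = 0.07944 and ∂z/∂northing = −n_y/n_z = 0.17449.
Unit vector along 095° is (sin 95°, cos 95°) = (0.9962, -0.0872).
Slope in that direction = a·(0.9962) + b·(-0.0872) = 0.06393.
Apparent dip = arctan|0.06393| = 3.66° (true dip is 10.9°, so apparent ≤ true as expected).

3.66°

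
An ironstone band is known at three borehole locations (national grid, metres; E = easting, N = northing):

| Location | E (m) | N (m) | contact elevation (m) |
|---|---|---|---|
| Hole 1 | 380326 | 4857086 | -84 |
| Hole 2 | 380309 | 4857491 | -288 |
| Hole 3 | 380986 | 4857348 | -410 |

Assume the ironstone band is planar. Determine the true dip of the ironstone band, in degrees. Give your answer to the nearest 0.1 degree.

Let the plane be z = a·E + b·N + c.
Hole 2−Hole 1: −17a + 405b = −204;  Hole 3−Hole 1: 660a + 262b = −326.
Solving gives a = −0.28917, b = −0.51584.
Gradient magnitude |∇z| = √(a² + b²) = √(0.08362 + 0.26609) = 0.59136.
True dip = arctan(0.59136) = 30.6°, dipping toward NNE (azimuth ≈ 029°).

30.6°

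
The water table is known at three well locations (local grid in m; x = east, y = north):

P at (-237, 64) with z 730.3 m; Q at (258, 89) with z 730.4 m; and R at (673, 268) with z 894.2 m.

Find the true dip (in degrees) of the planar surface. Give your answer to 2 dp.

46.05°

Let the plane be z = a·x + b·y + c.
Q−P: 495a + 25b = 0.1;  R−P: 910a + 204b = 163.9.
Solving gives a = −0.05212, b = 1.03591.
Gradient magnitude |∇z| = √(a² + b²) = √(0.00272 + 1.07312) = 1.03722.
True dip = arctan(1.03722) = 46.05°, dipping toward S (azimuth ≈ 177°).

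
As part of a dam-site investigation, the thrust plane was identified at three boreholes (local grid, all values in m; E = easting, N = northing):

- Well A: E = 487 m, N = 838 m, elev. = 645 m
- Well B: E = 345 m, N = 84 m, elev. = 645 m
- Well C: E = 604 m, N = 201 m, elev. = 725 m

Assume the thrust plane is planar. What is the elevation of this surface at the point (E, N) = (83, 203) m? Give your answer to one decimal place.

549.0 m

Let the plane be z = a·E + b·N + c.
Well B−Well A: −142a − 754b = 0;  Well C−Well A: 117a − 637b = 80.
Solving gives a = 0.33760, b = −0.06358.
Then c = 645 − a·487 − b·838 = 533.87.
At (83, 203): z = 28.0 − 12.9 + 533.87 = 549.0 m.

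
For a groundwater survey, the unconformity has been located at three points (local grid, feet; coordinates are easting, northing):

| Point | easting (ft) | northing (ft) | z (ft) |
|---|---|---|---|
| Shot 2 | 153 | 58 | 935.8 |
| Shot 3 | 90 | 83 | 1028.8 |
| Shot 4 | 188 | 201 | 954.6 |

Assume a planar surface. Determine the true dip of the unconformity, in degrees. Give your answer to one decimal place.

Two edge vectors: Shot 2→Shot 3 = (-63, 25, 93), Shot 2→Shot 4 = (35, 143, 18.8).
Normal n = (Shot 2→Shot 3) × (Shot 2→Shot 4) = (-12829, 4439.4, -9884).
So ∂z/∂easting = −n_x/n_z = −1.29796 and ∂z/∂northing = −n_y/n_z = 0.44915.
Gradient magnitude |∇z| = √(a² + b²) = √(1.68469 + 0.20174) = 1.37347.
True dip = arctan(1.37347) = 53.9°, dipping toward ESE (azimuth ≈ 109°).

53.9°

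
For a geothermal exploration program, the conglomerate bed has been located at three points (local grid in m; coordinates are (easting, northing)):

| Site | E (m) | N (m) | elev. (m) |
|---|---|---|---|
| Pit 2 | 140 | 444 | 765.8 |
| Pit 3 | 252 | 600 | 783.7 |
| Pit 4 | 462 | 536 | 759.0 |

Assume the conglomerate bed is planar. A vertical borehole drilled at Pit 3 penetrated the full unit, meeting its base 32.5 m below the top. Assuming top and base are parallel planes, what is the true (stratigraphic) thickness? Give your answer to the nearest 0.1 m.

32.0 m

Two edge vectors: Pit 2→Pit 3 = (112, 156, 17.9), Pit 2→Pit 4 = (322, 92, -6.8).
Normal n = (Pit 2→Pit 3) × (Pit 2→Pit 4) = (-2707.6, 6525.4, -39928).
So ∂z/∂E = −n_x/n_z = −0.06781 and ∂z/∂N = −n_y/n_z = 0.16343.
|∇z| = √(a²+b²) = 0.17694, so dip δ = arctan(0.17694) = 10.03°.
True thickness = vertical thickness × cos δ = 32.5 × cos 10.03° = 32.0 m.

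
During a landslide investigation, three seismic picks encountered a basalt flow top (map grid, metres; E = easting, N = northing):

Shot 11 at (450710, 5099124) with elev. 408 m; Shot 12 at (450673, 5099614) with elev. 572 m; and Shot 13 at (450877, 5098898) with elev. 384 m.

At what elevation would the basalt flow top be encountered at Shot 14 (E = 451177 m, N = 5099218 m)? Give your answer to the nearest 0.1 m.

602.8 m

Let the plane be z = a·E + b·N + c.
Shot 12−Shot 11: −37a + 490b = 164;  Shot 13−Shot 11: 167a − 226b = −24.
Solving gives a = 0.344422061, b = 0.360701258.
Then c = 408 − a·450710 − b·5099124 = −1994086.91.
At (451177, 5099218): z = 155395.3 + 1839294.3 − 1994086.91 = 602.8 m.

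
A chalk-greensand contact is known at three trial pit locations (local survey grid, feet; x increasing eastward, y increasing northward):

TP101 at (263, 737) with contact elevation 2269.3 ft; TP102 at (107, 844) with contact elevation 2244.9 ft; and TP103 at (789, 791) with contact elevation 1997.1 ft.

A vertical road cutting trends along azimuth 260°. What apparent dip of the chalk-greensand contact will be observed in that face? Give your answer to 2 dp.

Two edge vectors: TP101→TP102 = (-156, 107, -24.4), TP101→TP103 = (526, 54, -272.2).
Normal n = (TP101→TP102) × (TP101→TP103) = (-27807.8, -55297.6, -64706).
So ∂z/∂x = −n_x/n_z = −0.42976 and ∂z/∂y = −n_y/n_z = −0.85460.
Unit vector along 260° is (sin 260°, cos 260°) = (-0.9848, -0.1736).
Slope in that direction = a·(-0.9848) + b·(-0.1736) = 0.57163.
Apparent dip = arctan|0.57163| = 29.75° (true dip is 43.7°, so apparent ≤ true as expected).

29.75°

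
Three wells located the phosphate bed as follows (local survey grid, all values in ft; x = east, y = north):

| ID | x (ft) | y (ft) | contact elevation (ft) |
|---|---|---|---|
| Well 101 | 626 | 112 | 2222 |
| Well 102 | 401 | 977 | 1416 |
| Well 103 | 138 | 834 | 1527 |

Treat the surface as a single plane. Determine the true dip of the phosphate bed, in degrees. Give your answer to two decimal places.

42.47°

Two edge vectors: Well 101→Well 102 = (-225, 865, -806), Well 101→Well 103 = (-488, 722, -695).
Normal n = (Well 101→Well 102) × (Well 101→Well 103) = (-19243, 236953, 259670).
So ∂z/∂x = −n_x/n_z = 0.07411 and ∂z/∂y = −n_y/n_z = −0.91252.
Gradient magnitude |∇z| = √(a² + b²) = √(0.00549 + 0.83269) = 0.91552.
True dip = arctan(0.91552) = 42.47°, dipping toward N (azimuth ≈ 355°).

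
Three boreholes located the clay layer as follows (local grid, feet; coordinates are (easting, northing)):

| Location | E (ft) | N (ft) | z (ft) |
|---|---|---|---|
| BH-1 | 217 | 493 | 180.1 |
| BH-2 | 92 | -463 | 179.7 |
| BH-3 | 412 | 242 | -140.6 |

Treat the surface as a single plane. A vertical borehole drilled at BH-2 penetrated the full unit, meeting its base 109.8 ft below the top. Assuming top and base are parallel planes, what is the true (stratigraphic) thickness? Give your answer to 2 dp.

63.24 ft

Two edge vectors: BH-1→BH-2 = (-125, -956, -0.4), BH-1→BH-3 = (195, -251, -320.7).
Normal n = (BH-1→BH-2) × (BH-1→BH-3) = (306488.8, -40165.5, 217795).
So ∂z/∂E = −n_x/n_z = −1.40724 and ∂z/∂N = −n_y/n_z = 0.18442.
|∇z| = √(a²+b²) = 1.41927, so dip δ = arctan(1.41927) = 54.83°.
True thickness = vertical thickness × cos δ = 109.8 × cos 54.83° = 63.24 ft.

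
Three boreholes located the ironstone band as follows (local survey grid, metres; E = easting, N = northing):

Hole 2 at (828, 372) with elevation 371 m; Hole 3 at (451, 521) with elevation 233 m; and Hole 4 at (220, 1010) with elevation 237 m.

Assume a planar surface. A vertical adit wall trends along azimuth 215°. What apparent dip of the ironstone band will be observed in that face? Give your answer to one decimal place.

23.9°

Two edge vectors: Hole 2→Hole 3 = (-377, 149, -138), Hole 2→Hole 4 = (-608, 638, -134).
Normal n = (Hole 2→Hole 3) × (Hole 2→Hole 4) = (68078, 33386, -149934).
So ∂z/∂E = −n_x/n_z = 0.45405 and ∂z/∂N = −n_y/n_z = 0.22267.
Unit vector along 215° is (sin 215°, cos 215°) = (-0.5736, -0.8192).
Slope in that direction = a·(-0.5736) + b·(-0.8192) = −0.44284.
Apparent dip = arctan|0.44284| = 23.9° (true dip is 26.8°, so apparent ≤ true as expected).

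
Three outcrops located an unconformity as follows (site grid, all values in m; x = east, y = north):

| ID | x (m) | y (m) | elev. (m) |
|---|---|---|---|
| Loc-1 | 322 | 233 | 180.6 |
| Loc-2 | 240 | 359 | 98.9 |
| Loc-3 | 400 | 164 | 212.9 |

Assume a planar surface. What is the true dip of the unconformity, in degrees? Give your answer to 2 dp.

Two edge vectors: Loc-1→Loc-2 = (-82, 126, -81.7), Loc-1→Loc-3 = (78, -69, 32.3).
Normal n = (Loc-1→Loc-2) × (Loc-1→Loc-3) = (-1567.5, -3724, -4170).
So ∂z/∂x = −n_x/n_z = −0.37590 and ∂z/∂y = −n_y/n_z = −0.89305.
Gradient magnitude |∇z| = √(a² + b²) = √(0.14130 + 0.79753) = 0.96893.
True dip = arctan(0.96893) = 44.10°, dipping toward NNE (azimuth ≈ 023°).

44.10°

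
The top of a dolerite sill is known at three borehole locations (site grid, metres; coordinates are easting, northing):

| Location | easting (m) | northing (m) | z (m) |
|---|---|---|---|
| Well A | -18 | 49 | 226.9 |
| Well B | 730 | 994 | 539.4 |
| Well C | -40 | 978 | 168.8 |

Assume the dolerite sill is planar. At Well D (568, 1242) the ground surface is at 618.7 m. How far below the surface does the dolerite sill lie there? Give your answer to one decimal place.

170.1 m

Let the plane be z = a·easting + b·northing + c.
Well B−Well A: 748a + 945b = 312.5;  Well C−Well A: −22a + 929b = −58.1.
Solving gives a = 0.482361, b = −0.051117.
Then c = 226.9 − a·-18 − b·49 = 238.09.
At (568, 1242): z_contact = 273.98 − 63.49 + 238.09 = 448.58 m.
Depth below ground = 618.7 − 448.58 = 170.1 m.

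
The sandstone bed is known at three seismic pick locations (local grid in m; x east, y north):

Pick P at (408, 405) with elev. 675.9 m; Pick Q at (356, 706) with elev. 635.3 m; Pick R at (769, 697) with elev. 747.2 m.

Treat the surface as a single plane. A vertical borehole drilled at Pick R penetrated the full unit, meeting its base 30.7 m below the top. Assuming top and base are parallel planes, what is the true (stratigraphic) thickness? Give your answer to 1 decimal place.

Two edge vectors: Pick P→Pick Q = (-52, 301, -40.6), Pick P→Pick R = (361, 292, 71.3).
Normal n = (Pick P→Pick Q) × (Pick P→Pick R) = (33316.5, -10949, -123845).
So ∂z/∂x = −n_x/n_z = 0.26902 and ∂z/∂y = −n_y/n_z = −0.08841.
|∇z| = √(a²+b²) = 0.28317, so dip δ = arctan(0.28317) = 15.81°.
True thickness = vertical thickness × cos δ = 30.7 × cos 15.81° = 29.5 m.

29.5 m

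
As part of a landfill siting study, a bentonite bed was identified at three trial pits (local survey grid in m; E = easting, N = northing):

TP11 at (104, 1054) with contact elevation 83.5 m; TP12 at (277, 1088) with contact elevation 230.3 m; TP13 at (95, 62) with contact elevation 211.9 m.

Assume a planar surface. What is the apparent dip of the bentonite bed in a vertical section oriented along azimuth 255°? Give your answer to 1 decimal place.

Let the plane be z = a·E + b·N + c.
TP12−TP11: 173a + 34b = 146.8;  TP13−TP11: −9a − 992b = 128.4.
Solving gives a = 0.87555, b = −0.13738.
Unit vector along 255° is (sin 255°, cos 255°) = (-0.9659, -0.2588).
Slope in that direction = a·(-0.9659) + b·(-0.2588) = −0.81016.
Apparent dip = arctan|0.81016| = 39.0° (true dip is 41.5°, so apparent ≤ true as expected).

39.0°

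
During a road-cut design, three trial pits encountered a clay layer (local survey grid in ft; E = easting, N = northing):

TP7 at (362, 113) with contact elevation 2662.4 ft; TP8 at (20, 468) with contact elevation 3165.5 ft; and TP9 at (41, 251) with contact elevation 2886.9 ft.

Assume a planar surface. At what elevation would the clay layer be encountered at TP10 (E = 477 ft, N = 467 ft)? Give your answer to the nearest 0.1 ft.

Let the plane be z = a·E + b·N + c.
TP8−TP7: −342a + 355b = 503.1;  TP9−TP7: −321a + 138b = 224.5.
Solving gives a = −0.15383, b = 1.26898.
Then c = 2662.4 − a·362 − b·113 = 2574.69.
At (477, 467): z = −73.4 + 592.6 + 2574.69 = 3093.9 ft.

3093.9 ft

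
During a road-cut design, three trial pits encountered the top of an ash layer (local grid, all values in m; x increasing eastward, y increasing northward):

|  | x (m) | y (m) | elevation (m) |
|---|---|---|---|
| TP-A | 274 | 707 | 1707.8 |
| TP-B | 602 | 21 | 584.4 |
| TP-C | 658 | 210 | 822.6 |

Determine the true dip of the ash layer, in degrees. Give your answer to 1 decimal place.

56.1°

Two edge vectors: TP-A→TP-B = (328, -686, -1123.4), TP-A→TP-C = (384, -497, -885.2).
Normal n = (TP-A→TP-B) × (TP-A→TP-C) = (48917.4, -141040, 100408).
So ∂z/∂x = −n_x/n_z = −0.48719 and ∂z/∂y = −n_y/n_z = 1.40467.
Gradient magnitude |∇z| = √(a² + b²) = √(0.23735 + 1.97309) = 1.48676.
True dip = arctan(1.48676) = 56.1°, dipping toward SSE (azimuth ≈ 161°).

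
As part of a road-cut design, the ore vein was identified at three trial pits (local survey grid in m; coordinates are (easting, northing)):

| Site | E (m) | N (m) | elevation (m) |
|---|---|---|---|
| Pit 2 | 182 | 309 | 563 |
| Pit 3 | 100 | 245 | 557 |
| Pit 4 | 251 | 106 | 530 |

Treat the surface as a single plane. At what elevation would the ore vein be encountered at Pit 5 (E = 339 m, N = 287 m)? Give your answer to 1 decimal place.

Let the plane be z = a·E + b·N + c.
Pit 3−Pit 2: −82a − 64b = −6;  Pit 4−Pit 2: 69a − 203b = −33.
Solving gives a = −0.04245, b = 0.14813.
Then c = 563 − a·182 − b·309 = 524.95.
At (339, 287): z = −14.4 + 42.5 + 524.95 = 553.1 m.

553.1 m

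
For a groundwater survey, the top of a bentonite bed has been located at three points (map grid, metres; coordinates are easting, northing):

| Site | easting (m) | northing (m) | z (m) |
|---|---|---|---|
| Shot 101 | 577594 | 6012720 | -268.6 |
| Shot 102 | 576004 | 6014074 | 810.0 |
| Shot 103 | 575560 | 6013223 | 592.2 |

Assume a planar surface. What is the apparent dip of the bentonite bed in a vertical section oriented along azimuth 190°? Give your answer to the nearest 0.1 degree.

19.8°

Two edge vectors: Shot 101→Shot 102 = (-1590, 1354, 1078.6), Shot 101→Shot 103 = (-2034, 503, 860.8).
Normal n = (Shot 101→Shot 102) × (Shot 101→Shot 103) = (622987.4, -825200.4, 1954266).
So ∂z/∂easting = −n_x/n_z = −0.31878 and ∂z/∂northing = −n_y/n_z = 0.42226.
Unit vector along 190° is (sin 190°, cos 190°) = (-0.1736, -0.9848).
Slope in that direction = a·(-0.1736) + b·(-0.9848) = −0.36048.
Apparent dip = arctan|0.36048| = 19.8° (true dip is 27.9°, so apparent ≤ true as expected).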